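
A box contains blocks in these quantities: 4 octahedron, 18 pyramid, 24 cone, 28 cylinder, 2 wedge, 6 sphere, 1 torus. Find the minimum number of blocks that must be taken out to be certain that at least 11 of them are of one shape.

44

An adversary could hand out at most 10 blocks per shape (4 shapes run out sooner): 4 + 10 + 10 + 10 + 2 + 6 + 1 = 43 blocks and still no shape has 11.
Pigeonhole: one more block lands in a shape already at 10, so 44 draws are enough and 43 are not.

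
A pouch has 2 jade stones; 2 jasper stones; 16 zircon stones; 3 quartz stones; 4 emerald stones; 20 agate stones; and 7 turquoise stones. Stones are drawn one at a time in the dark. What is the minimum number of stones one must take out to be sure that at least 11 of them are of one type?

39

By pigeonhole, the 7 types are the holes; the stones drawn are the pigeons.
To avoid 11 of any one type, the worst case takes at most 10 of each type, or every stone of a type that has fewer than 10.
That gives 2 + 2 + 10 + 3 + 4 + 10 + 7 = 38 stones with no type reaching 11.
The next stone forces some type to 11, so 38 + 1 = 39.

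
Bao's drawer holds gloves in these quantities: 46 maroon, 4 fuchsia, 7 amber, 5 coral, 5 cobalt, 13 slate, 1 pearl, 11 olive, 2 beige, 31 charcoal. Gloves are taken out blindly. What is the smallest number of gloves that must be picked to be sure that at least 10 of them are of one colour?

An adversary could hand out at most 9 gloves per colour (6 colours run out sooner): 9 + 4 + 7 + 5 + 5 + 9 + 1 + 9 + 2 + 9 = 60 gloves and still no colour has 10.
Pigeonhole: one more glove lands in a colour already at 9, so 61 draws are enough and 60 are not.

61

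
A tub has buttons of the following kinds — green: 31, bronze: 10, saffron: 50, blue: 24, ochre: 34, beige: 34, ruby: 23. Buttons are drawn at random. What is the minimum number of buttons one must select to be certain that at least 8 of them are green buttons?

In the worst case for collecting green buttons, every non-green button comes out first.
There are 10 + 50 + 24 + 34 + 34 + 23 = 175 non-green buttons altogether.
After those, each further button must be green, so 175 + 8 = 183 draws guarantee 8 green buttons.

183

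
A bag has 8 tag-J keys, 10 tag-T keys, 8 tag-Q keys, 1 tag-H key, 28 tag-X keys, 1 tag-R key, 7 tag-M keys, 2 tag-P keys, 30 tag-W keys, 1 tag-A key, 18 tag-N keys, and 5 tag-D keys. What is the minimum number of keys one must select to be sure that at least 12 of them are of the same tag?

Put each drawn key into a box by tag. The largest draw with every box below 12 takes min(count, 11) from each tag; tags with fewer than 11 contribute all they have.
Σ min(cᵢ, 11) = 8 + 10 + 8 + 1 + 11 + 1 + 7 + 2 + 11 + 1 + 11 + 5 = 76.
Draw number 76 + 1 = 77 must push one box to 12.

77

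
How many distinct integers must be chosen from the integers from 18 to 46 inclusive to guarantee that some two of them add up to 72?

A set avoiding the sum 72 can contain at most one of each pair {x, 72−x}, plus the 9 elements whose complement lies outside the range or equal to its own complement.
The integers 18, …, 36 (19 of them) are such a set: any two sum to at least 18+19 = 37 and at most 35+36 = 71 < 72.
By pigeonhole, any 20th integer completes one of the 10 pairs, so 20 choices force a sum of 72.

20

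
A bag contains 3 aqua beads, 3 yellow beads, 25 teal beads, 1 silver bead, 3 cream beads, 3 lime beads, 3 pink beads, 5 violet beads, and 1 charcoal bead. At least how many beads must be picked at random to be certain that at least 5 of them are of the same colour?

26

An adversary could hand out at most 4 beads per colour (7 colours run out sooner): 3 + 3 + 4 + 1 + 3 + 3 + 3 + 4 + 1 = 25 beads and still no colour has 5.
One more bead lands in a colour already at 4, so 26 draws are enough and 25 are not.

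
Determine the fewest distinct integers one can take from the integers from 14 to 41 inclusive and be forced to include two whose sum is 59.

Two chosen integers sum to 59 exactly when both halves of some pair {x, 59−x} with 18 ≤ x ≤ 59−x ≤ 41 are chosen — 12 such pairs.
The remaining 4 elements (those with no distinct partner in range) can never complete a 59-sum, so the worst case takes all of them and one from each pair: 4 + 12 = 16.
The 17th integer has to be the second member of some pair, so 16 + 1 = 17.

17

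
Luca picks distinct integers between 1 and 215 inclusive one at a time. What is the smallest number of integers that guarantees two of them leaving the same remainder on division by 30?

31

By the pigeonhole principle, the 30 residue classes mod 30 are the pigeonholes.
With 30 integers one could put 1 in each residue class and have no class reach 2.
The 31st integer pushes some class to 2, so 30·1 + 1 = 31.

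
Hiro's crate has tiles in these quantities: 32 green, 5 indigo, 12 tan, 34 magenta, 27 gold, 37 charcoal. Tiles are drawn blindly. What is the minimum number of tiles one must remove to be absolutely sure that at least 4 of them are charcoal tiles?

In the worst case for collecting charcoal tiles, every non-charcoal tile comes out first.
There are 32 + 5 + 12 + 34 + 27 = 110 non-charcoal tiles altogether.
After those, each further tile must be charcoal, so 110 + 4 = 114 draws guarantee 4 charcoal tiles.

114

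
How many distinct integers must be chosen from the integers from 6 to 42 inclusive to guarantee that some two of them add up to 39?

Group the elements by complementary pair {x, 39−x}: {6,33}, {7,32}, {8,31}, …, giving 14 two-element pairs and 9 integers whose partner 39−x falls outside [6,42].
Pigeonhole: treating each of those 23 groups as a pigeonhole, one can pick one integer per group — 23 integers — with no two summing to 39.
The 24th integer lands in an occupied pair, forcing a sum of 39.

24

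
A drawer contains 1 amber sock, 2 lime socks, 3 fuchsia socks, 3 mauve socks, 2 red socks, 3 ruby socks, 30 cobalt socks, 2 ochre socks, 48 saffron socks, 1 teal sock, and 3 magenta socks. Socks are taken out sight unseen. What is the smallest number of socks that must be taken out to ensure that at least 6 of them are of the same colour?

31

An adversary could hand out at most 5 socks per colour (9 colours run out sooner): 1 + 2 + 3 + 3 + 2 + 3 + 5 + 2 + 5 + 1 + 3 = 30 socks and still no colour has 6.
By the pigeonhole principle, one more sock lands in a colour already at 5, so 31 draws are enough and 30 are not.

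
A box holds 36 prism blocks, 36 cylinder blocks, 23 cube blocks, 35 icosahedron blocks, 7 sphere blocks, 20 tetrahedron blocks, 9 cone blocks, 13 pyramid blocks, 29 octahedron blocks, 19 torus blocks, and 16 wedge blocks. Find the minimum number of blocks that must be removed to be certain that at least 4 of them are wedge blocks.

231

In the worst case for collecting wedge blocks, every non-wedge block comes out first.
There are 36 + 36 + 23 + 35 + 7 + 20 + 9 + 13 + 29 + 19 = 227 non-wedge blocks altogether.
After those, each further block must be wedge, so 227 + 4 = 231 draws guarantee 4 wedge blocks.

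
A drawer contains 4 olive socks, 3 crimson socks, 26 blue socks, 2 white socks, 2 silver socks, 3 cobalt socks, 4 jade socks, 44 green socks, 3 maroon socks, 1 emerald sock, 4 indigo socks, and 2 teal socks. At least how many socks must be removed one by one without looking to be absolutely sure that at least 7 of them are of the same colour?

41

Put each drawn sock into a box by colour. The largest draw with every box below 7 takes min(count, 6) from each colour; colours with fewer than 6 contribute all they have.
Σ min(cᵢ, 6) = 4 + 3 + 6 + 2 + 2 + 3 + 4 + 6 + 3 + 1 + 4 + 2 = 40.
Draw number 40 + 1 = 41 must push one box to 7.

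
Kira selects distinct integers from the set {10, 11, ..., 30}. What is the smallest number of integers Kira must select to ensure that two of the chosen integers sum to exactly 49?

16

Two chosen integers sum to 49 exactly when both halves of some pair {x, 49−x} with 19 ≤ x ≤ 49−x ≤ 30 are chosen — 6 such pairs.
The remaining 9 elements (those with no distinct partner in range) can never complete a 49-sum, so the worst case takes all of them and one from each pair: 9 + 6 = 15.
By the pigeonhole principle, the 16th integer has to be the second member of some pair, so 15 + 1 = 16.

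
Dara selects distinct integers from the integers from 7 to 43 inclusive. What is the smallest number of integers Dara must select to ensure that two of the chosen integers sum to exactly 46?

A set avoiding the sum 46 can contain at most one of each pair {x, 46−x}, plus the 5 elements whose complement lies outside the range or equal to its own complement.
The integers 23, …, 43 (21 of them) are such a set: any two sum to at least 23+24 = 47 > 46.
Pigeonhole: any 22nd integer completes one of the 16 pairs, so 22 choices force a sum of 46.

22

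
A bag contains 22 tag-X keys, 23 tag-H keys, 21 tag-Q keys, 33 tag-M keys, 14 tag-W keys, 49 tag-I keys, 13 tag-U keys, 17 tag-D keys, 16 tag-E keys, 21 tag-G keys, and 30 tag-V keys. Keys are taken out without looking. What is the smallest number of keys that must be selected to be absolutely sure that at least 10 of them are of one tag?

Put each drawn key into a box by tag. The largest draw with every box below 10 takes min(count, 9) from each tag.
Σ min(cᵢ, 9) = 9 + 9 + 9 + 9 + 9 + 9 + 9 + 9 + 9 + 9 + 9 = 99.
Draw number 99 + 1 = 100 must push one box to 10.

100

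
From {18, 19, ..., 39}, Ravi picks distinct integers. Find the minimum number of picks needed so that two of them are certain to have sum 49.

Two chosen integers sum to 49 exactly when both halves of some pair {x, 49−x} with 18 ≤ x ≤ 49−x ≤ 31 are chosen — 7 such pairs.
The remaining 8 elements (those with no distinct partner in range) can never complete a 49-sum, so the worst case takes all of them and one from each pair: 8 + 7 = 15.
The 16th integer has to be the second member of some pair, so 15 + 1 = 16.

16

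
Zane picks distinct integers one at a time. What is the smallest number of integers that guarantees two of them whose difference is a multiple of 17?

18

Integers whose pairwise differences are multiples of 17 are exactly those sharing a remainder mod 17. By pigeonhole, the 17 residue classes mod 17 are the pigeonholes.
With 17 integers one could put 1 in each residue class and have no class reach 2.
The 18th integer pushes some class to 2, so 17·1 + 1 = 18.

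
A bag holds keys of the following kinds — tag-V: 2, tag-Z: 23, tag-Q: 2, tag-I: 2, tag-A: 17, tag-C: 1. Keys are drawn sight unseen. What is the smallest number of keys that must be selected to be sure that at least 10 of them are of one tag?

The 6 tags are the holes; the keys drawn are the pigeons.
To avoid 10 of any one tag, the worst case takes at most 9 of each tag, or every key of a tag that has fewer than 9.
That gives 2 + 9 + 2 + 2 + 9 + 1 = 25 keys with no tag reaching 10.
The next key forces some tag to 10, so 25 + 1 = 26.

26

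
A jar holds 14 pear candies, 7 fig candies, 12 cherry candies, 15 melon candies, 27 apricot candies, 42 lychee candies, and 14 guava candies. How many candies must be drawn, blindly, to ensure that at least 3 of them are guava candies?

120

In the worst case for collecting guava candies, every non-guava candy comes out first.
There are 14 + 7 + 12 + 15 + 27 + 42 = 117 non-guava candies altogether.
After those, each further candy must be guava, so 117 + 3 = 120 draws guarantee 3 guava candies.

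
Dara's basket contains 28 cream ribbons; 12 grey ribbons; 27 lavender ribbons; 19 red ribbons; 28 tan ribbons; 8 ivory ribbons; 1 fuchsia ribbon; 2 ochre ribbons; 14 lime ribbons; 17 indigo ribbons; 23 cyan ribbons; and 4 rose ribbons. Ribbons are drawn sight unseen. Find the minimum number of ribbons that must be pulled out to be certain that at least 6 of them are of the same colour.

An adversary could hand out at most 5 ribbons per colour (fuchsia, ochre, rose run out sooner): 5 + 5 + 5 + 5 + 5 + 5 + 1 + 2 + 5 + 5 + 5 + 4 = 52 ribbons and still no colour has 6.
By pigeonhole, one more ribbon lands in a colour already at 5, so 53 draws are enough and 52 are not.

53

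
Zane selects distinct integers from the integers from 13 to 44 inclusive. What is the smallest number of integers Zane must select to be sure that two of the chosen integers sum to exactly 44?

24

A set avoiding the sum 44 can contain at most one of each pair {x, 44−x}, plus the 14 elements whose complement lies outside the range or equal to its own complement.
The integers 22, …, 44 (23 of them) are such a set: any two sum to at least 22+23 = 45 > 44.
By the pigeonhole principle, any 24th integer completes one of the 9 pairs, so 24 choices force a sum of 44.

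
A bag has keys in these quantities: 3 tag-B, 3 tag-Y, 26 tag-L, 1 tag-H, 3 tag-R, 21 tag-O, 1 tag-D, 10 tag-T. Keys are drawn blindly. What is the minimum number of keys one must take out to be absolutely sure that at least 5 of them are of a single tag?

24

An adversary could hand out at most 4 keys per tag (5 tags run out sooner): 3 + 3 + 4 + 1 + 3 + 4 + 1 + 4 = 23 keys and still no tag has 5.
Pigeonhole: one more key lands in a tag already at 4, so 24 draws are enough and 23 are not.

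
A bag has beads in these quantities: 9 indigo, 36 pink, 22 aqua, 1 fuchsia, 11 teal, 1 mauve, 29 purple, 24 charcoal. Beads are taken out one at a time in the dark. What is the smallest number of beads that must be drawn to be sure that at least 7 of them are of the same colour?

39

Pigeonhole: the 8 colours are the holes; the beads drawn are the pigeons.
To avoid 7 of any one colour, the worst case takes at most 6 of each colour, or every bead of a colour that has fewer than 6.
That gives 6 + 6 + 6 + 1 + 6 + 1 + 6 + 6 = 38 beads with no colour reaching 7.
The next bead forces some colour to 7, so 38 + 1 = 39.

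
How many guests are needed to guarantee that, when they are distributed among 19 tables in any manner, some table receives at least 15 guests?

267

With 266 guests one could put exactly 14 in each of the 19 tables, and no table would reach 15.
Pigeonhole: one more guest must land in a table that already has 14, giving it 15.
So 19 × 14 + 1 = 267 guests are required.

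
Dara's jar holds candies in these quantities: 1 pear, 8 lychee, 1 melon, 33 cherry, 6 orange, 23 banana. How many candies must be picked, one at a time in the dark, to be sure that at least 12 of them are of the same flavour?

39

An adversary could hand out at most 11 candies per flavour (4 flavours run out sooner): 1 + 8 + 1 + 11 + 6 + 11 = 38 candies and still no flavour has 12.
Pigeonhole: one more candy lands in a flavour already at 11, so 39 draws are enough and 38 are not.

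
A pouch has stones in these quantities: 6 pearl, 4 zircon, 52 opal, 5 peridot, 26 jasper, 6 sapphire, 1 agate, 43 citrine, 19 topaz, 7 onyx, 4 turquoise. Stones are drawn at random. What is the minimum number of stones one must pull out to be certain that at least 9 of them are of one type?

66

Put each drawn stone into a box by type. The largest draw with every box below 9 takes min(count, 8) from each type; types with fewer than 8 contribute all they have.
Σ min(cᵢ, 8) = 6 + 4 + 8 + 5 + 8 + 6 + 1 + 8 + 8 + 7 + 4 = 65.
Draw number 65 + 1 = 66 must push one box to 9.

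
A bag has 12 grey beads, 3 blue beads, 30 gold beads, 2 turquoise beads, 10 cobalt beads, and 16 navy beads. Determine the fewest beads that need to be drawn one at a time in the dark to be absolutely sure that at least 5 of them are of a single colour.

Pigeonhole: put each drawn bead into a box by colour. The largest draw with every box below 5 takes min(count, 4) from each colour; colours with fewer than 4 contribute all they have.
Σ min(cᵢ, 4) = 4 + 3 + 4 + 2 + 4 + 4 = 21.
Draw number 21 + 1 = 22 must push one box to 5.

22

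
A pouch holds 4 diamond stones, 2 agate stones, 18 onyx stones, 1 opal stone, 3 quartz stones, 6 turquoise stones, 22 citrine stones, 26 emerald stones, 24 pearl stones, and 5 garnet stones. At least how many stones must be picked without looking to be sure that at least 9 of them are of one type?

An adversary could hand out at most 8 stones per type (6 types run out sooner): 4 + 2 + 8 + 1 + 3 + 6 + 8 + 8 + 8 + 5 = 53 stones and still no type has 9.
Pigeonhole: one more stone lands in a type already at 8, so 54 draws are enough and 53 are not.

54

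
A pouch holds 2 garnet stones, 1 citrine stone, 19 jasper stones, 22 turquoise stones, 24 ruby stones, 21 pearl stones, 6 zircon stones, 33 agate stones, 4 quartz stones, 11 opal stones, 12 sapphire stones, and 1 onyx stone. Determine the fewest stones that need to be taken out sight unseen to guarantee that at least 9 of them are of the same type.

71

An adversary could hand out at most 8 stones per type (5 types run out sooner): 2 + 1 + 8 + 8 + 8 + 8 + 6 + 8 + 4 + 8 + 8 + 1 = 70 stones and still no type has 9.
Pigeonhole: one more stone lands in a type already at 8, so 71 draws are enough and 70 are not.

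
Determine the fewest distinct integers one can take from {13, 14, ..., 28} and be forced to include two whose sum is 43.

Two chosen integers sum to 43 exactly when both halves of some pair {x, 43−x} with 15 ≤ x ≤ 43−x ≤ 28 are chosen — 7 such pairs.
The remaining 2 elements (those with no distinct partner in range) can never complete a 43-sum, so the worst case takes all of them and one from each pair: 2 + 7 = 9.
The 10th integer has to be the second member of some pair, so 9 + 1 = 10.

10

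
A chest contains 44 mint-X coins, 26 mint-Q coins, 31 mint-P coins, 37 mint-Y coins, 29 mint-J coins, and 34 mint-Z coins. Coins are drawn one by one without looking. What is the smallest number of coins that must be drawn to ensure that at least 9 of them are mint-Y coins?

173

In the worst case for collecting mint-Y coins, every non-mint-Y coin comes out first.
There are 44 + 26 + 31 + 29 + 34 = 164 non-mint-Y coins altogether.
After those, each further coin must be mint-Y, so 164 + 9 = 173 draws guarantee 9 mint-Y coins.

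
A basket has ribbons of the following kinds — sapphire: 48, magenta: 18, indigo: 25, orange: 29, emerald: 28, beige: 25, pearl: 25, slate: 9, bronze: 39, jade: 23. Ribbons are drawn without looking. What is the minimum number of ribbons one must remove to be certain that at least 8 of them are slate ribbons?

In the worst case for collecting slate ribbons, every non-slate ribbon comes out first.
There are 48 + 18 + 25 + 29 + 28 + 25 + 25 + 39 + 23 = 260 non-slate ribbons altogether.
After those, each further ribbon must be slate, so 260 + 8 = 268 draws guarantee 8 slate ribbons.

268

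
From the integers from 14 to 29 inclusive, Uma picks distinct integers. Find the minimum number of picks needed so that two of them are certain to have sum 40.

11

A set avoiding the sum 40 can contain at most one of each pair {x, 40−x}, plus the 4 elements whose complement lies outside the range or equal to its own complement.
The integers 20, …, 29 (10 of them) are such a set: any two sum to at least 20+21 = 41 > 40.
Any 11th integer completes one of the 6 pairs, so 11 choices force a sum of 40.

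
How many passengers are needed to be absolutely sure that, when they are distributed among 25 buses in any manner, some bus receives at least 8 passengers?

176

With 175 passengers one could put exactly 7 in each of the 25 buses, and no bus would reach 8.
By the pigeonhole principle, one more passenger must land in a bus that already has 7, giving it 8.
So 25 × 7 + 1 = 176 passengers are required.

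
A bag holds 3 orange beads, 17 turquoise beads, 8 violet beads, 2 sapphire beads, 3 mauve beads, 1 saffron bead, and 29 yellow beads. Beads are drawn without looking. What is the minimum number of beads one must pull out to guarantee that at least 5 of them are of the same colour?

22

An adversary could hand out at most 4 beads per colour (4 colours run out sooner): 3 + 4 + 4 + 2 + 3 + 1 + 4 = 21 beads and still no colour has 5.
Pigeonhole: one more bead lands in a colour already at 4, so 22 draws are enough and 21 are not.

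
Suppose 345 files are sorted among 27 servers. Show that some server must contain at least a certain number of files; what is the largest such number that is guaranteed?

13

The 27 servers are the holes and the 345 files are the pigeons.
If every server held at most 12 files, the total would be at most 27 × 12 = 324, which is less than 345.
So some server holds at least ⌈345/27⌉ = 13 files.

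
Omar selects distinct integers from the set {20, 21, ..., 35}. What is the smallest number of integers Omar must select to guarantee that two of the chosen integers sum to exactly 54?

10

Two chosen integers sum to 54 exactly when both halves of some pair {x, 54−x} with 20 ≤ x ≤ 54−x ≤ 34 are chosen — 7 such pairs.
The remaining 2 elements (those with no distinct partner in range) can never complete a 54-sum, so the worst case takes all of them and one from each pair: 2 + 7 = 9.
The 10th integer has to be the second member of some pair, so 9 + 1 = 10.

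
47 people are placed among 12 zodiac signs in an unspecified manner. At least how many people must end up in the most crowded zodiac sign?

Pigeonhole: the 12 zodiac signs are the holes and the 47 people are the pigeons.
If every zodiac sign held at most 3 people, the total would be at most 12 × 3 = 36, which is less than 47.
So some zodiac sign holds at least ⌈47/12⌉ = 4 people.

4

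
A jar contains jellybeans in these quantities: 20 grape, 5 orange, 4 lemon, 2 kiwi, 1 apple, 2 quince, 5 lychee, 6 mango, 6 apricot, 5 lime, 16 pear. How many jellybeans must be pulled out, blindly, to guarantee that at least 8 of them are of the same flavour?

51

The 11 flavours are the holes; the jellybeans drawn are the pigeons.
To avoid 8 of any one flavour, the worst case takes at most 7 of each flavour, or every jellybean of a flavour that has fewer than 7.
That gives 7 + 5 + 4 + 2 + 1 + 2 + 5 + 6 + 6 + 5 + 7 = 50 jellybeans with no flavour reaching 8.
The next jellybean forces some flavour to 8, so 50 + 1 = 51.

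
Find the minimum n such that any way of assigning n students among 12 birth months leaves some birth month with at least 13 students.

145

With 144 students one could put exactly 12 in each of the 12 birth months, and no birth month would reach 13.
Pigeonhole: one more student must land in a birth month that already has 12, giving it 13.
So 12 × 12 + 1 = 145 students are required.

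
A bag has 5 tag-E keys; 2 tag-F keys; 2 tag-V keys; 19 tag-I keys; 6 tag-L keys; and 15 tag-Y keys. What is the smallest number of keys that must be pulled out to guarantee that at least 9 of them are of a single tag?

32

Put each drawn key into a box by tag. The largest draw with every box below 9 takes min(count, 8) from each tag; tags with fewer than 8 contribute all they have.
Σ min(cᵢ, 8) = 5 + 2 + 2 + 8 + 6 + 8 = 31.
Draw number 31 + 1 = 32 must push one box to 9.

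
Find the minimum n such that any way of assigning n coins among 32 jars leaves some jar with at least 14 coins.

417

With 416 coins one could put exactly 13 in each of the 32 jars, and no jar would reach 14.
By the pigeonhole principle, one more coin must land in a jar that already has 13, giving it 14.
So 32 × 13 + 1 = 417 coins are required.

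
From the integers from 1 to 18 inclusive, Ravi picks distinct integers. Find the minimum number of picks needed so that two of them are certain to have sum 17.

Two chosen integers sum to 17 exactly when both halves of some pair {x, 17−x} with 1 ≤ x ≤ 17−x ≤ 16 are chosen — 8 such pairs.
The remaining 2 elements (those with no distinct partner in range) can never complete a 17-sum, so the worst case takes all of them and one from each pair: 2 + 8 = 10.
The 11th integer has to be the second member of some pair, so 10 + 1 = 11.

11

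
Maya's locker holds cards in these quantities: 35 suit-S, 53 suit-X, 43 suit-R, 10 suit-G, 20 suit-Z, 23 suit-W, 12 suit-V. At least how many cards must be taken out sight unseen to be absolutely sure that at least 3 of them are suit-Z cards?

179

In the worst case for collecting suit-Z cards, every non-suit-Z card comes out first.
There are 35 + 53 + 43 + 10 + 23 + 12 = 176 non-suit-Z cards altogether.
After those, each further card must be suit-Z, so 176 + 3 = 179 draws guarantee 3 suit-Z cards.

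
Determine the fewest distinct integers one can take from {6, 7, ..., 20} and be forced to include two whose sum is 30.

11

Two chosen integers sum to 30 exactly when both halves of some pair {x, 30−x} with 10 ≤ x ≤ 30−x ≤ 20 are chosen — 5 such pairs.
The remaining 5 elements (those with no distinct partner in range) can never complete a 30-sum, so the worst case takes all of them and one from each pair: 5 + 5 = 10.
By pigeonhole, the 11th integer has to be the second member of some pair, so 10 + 1 = 11.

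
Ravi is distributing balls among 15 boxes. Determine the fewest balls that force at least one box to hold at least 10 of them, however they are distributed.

136

With 135 balls one could put exactly 9 in each of the 15 boxes, and no box would reach 10.
One more ball must land in a box that already has 9, giving it 10.
So 15 × 9 + 1 = 136 balls are required.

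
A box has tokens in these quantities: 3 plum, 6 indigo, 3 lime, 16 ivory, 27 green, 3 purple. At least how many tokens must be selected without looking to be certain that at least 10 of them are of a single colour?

An adversary could hand out at most 9 tokens per colour (4 colours run out sooner): 3 + 6 + 3 + 9 + 9 + 3 = 33 tokens and still no colour has 10.
One more token lands in a colour already at 9, so 34 draws are enough and 33 are not.

34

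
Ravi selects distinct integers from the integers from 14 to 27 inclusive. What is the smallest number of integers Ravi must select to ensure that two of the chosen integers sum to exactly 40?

A set avoiding the sum 40 can contain at most one of each pair {x, 40−x}, plus the 2 elements whose complement lies outside the range or equal to its own complement.
The integers 20, …, 27 (8 of them) are such a set: any two sum to at least 20+21 = 41 > 40.
By pigeonhole, any 9th integer completes one of the 6 pairs, so 9 choices force a sum of 40.

9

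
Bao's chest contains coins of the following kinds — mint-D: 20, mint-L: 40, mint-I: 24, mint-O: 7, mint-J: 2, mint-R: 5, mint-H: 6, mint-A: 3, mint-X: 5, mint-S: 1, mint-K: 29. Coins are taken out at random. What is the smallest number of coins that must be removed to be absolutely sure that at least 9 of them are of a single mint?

The 11 mints are the holes; the coins drawn are the pigeons.
To avoid 9 of any one mint, the worst case takes at most 8 of each mint, or every coin of a mint that has fewer than 8.
That gives 8 + 8 + 8 + 7 + 2 + 5 + 6 + 3 + 5 + 1 + 8 = 61 coins with no mint reaching 9.
The next coin forces some mint to 9, so 61 + 1 = 62.

62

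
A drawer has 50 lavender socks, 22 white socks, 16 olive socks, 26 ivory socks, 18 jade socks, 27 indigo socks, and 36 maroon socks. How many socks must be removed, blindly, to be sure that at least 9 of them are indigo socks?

177

In the worst case for collecting indigo socks, every non-indigo sock comes out first.
There are 50 + 22 + 16 + 26 + 18 + 36 = 168 non-indigo socks altogether.
After those, each further sock must be indigo, so 168 + 9 = 177 draws guarantee 9 indigo socks.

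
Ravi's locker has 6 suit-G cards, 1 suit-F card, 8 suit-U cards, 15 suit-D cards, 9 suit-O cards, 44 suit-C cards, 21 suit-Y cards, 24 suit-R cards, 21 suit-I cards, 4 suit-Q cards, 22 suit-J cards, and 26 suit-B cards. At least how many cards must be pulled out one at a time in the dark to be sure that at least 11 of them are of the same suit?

The 12 suits are the holes; the cards drawn are the pigeons.
To avoid 11 of any one suit, the worst case takes at most 10 of each suit, or every card of a suit that has fewer than 10.
That gives 6 + 1 + 8 + 10 + 9 + 10 + 10 + 10 + 10 + 4 + 10 + 10 = 98 cards with no suit reaching 11.
The next card forces some suit to 11, so 98 + 1 = 99.

99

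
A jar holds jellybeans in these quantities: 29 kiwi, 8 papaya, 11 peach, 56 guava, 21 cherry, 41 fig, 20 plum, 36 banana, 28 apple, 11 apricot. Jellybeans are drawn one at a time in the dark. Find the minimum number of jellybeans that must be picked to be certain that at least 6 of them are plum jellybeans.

In the worst case for collecting plum jellybeans, every non-plum jellybean comes out first.
There are 29 + 8 + 11 + 56 + 21 + 41 + 36 + 28 + 11 = 241 non-plum jellybeans altogether.
After those, each further jellybean must be plum, so 241 + 6 = 247 draws guarantee 6 plum jellybeans.

247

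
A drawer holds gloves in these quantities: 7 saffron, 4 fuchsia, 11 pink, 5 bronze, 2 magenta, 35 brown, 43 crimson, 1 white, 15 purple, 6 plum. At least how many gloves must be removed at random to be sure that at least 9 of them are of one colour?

By pigeonhole, the 10 colours are the holes; the gloves drawn are the pigeons.
To avoid 9 of any one colour, the worst case takes at most 8 of each colour, or every glove of a colour that has fewer than 8.
That gives 7 + 4 + 8 + 5 + 2 + 8 + 8 + 1 + 8 + 6 = 57 gloves with no colour reaching 9.
The next glove forces some colour to 9, so 57 + 1 = 58.

58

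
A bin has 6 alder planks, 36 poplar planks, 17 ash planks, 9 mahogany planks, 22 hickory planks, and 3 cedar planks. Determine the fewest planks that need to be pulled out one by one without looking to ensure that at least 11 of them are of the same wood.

The 6 woods are the holes; the planks drawn are the pigeons.
To avoid 11 of any one wood, the worst case takes at most 10 of each wood, or every plank of a wood that has fewer than 10.
That gives 6 + 10 + 10 + 9 + 10 + 3 = 48 planks with no wood reaching 11.
The next plank forces some wood to 11, so 48 + 1 = 49.

49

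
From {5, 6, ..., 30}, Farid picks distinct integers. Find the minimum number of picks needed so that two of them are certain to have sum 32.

A set avoiding the sum 32 can contain at most one of each pair {x, 32−x}, plus the 4 elements whose complement lies outside the range or equal to its own complement.
The integers 16, …, 30 (15 of them) are such a set: any two sum to at least 16+17 = 33 > 32.
Any 16th integer completes one of the 11 pairs, so 16 choices force a sum of 32.

16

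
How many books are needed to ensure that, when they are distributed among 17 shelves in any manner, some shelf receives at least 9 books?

137

With 136 books one could put exactly 8 in each of the 17 shelves, and no shelf would reach 9.
One more book must land in a shelf that already has 8, giving it 9.
So 17 × 8 + 1 = 137 books are required.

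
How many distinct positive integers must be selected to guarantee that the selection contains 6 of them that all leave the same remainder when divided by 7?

36

Pigeonhole: the 7 residue classes mod 7 are the pigeonholes.
With 35 integers one could put 5 in each residue class and have no class reach 6.
The 36th integer pushes some class to 6, so 7·5 + 1 = 36.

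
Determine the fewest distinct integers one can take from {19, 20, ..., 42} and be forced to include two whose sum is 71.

18

A set avoiding the sum 71 can contain at most one of each pair {x, 71−x}, plus the 10 elements whose complement lies outside the range.
The integers 19, …, 35 (17 of them) are such a set: any two sum to at least 19+20 = 39 and at most 34+35 = 69 < 71.
By the pigeonhole principle, any 18th integer completes one of the 7 pairs, so 18 choices force a sum of 71.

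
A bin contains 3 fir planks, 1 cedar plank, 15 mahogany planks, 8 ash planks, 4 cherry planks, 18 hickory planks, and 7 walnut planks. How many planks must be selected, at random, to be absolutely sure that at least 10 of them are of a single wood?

By pigeonhole, the 7 woods are the holes; the planks drawn are the pigeons.
To avoid 10 of any one wood, the worst case takes at most 9 of each wood, or every plank of a wood that has fewer than 9.
That gives 3 + 1 + 9 + 8 + 4 + 9 + 7 = 41 planks with no wood reaching 10.
The next plank forces some wood to 10, so 41 + 1 = 42.

42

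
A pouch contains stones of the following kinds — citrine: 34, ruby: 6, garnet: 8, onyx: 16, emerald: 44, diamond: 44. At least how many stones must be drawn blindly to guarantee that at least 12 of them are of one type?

59

Pigeonhole: put each drawn stone into a box by type. The largest draw with every box below 12 takes min(count, 11) from each type; types with fewer than 11 contribute all they have.
Σ min(cᵢ, 11) = 11 + 6 + 8 + 11 + 11 + 11 = 58.
Draw number 58 + 1 = 59 must push one box to 12.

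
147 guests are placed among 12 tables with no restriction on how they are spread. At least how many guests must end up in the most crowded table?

13

By the pigeonhole principle, the 12 tables are the holes and the 147 guests are the pigeons.
If every table held at most 12 guests, the total would be at most 12 × 12 = 144, which is less than 147.
So some table holds at least ⌈147/12⌉ = 13 guests.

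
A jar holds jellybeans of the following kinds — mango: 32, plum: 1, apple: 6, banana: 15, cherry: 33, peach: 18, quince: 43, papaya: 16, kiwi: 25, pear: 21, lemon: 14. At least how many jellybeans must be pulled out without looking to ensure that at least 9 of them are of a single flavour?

80

An adversary could hand out at most 8 jellybeans per flavour (plum, apple run out sooner): 8 + 1 + 6 + 8 + 8 + 8 + 8 + 8 + 8 + 8 + 8 = 79 jellybeans and still no flavour has 9.
By the pigeonhole principle, one more jellybean lands in a flavour already at 8, so 80 draws are enough and 79 are not.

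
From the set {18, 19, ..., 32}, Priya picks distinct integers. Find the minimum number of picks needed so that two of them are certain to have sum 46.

11

A set avoiding the sum 46 can contain at most one of each pair {x, 46−x}, plus the 5 elements whose complement lies outside the range or equal to its own complement.
The integers 23, …, 32 (10 of them) are such a set: any two sum to at least 23+24 = 47 > 46.
Any 11th integer completes one of the 5 pairs, so 11 choices force a sum of 46.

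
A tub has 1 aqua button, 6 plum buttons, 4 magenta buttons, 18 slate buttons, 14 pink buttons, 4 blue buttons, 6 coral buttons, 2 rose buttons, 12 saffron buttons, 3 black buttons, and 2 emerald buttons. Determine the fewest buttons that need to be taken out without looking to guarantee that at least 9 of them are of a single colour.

53

The 11 colours are the holes; the buttons drawn are the pigeons.
To avoid 9 of any one colour, the worst case takes at most 8 of each colour, or every button of a colour that has fewer than 8.
That gives 1 + 6 + 4 + 8 + 8 + 4 + 6 + 2 + 8 + 3 + 2 = 52 buttons with no colour reaching 9.
The next button forces some colour to 9, so 52 + 1 = 53.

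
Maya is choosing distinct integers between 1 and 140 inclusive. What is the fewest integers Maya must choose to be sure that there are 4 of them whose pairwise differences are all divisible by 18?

55

Integers whose pairwise differences are multiples of 18 are exactly those sharing a remainder mod 18. By the pigeonhole principle, the 18 residue classes mod 18 are the pigeonholes.
With 54 integers one could put 3 in each residue class and have no class reach 4.
The 55th integer pushes some class to 4, so 18·3 + 1 = 55.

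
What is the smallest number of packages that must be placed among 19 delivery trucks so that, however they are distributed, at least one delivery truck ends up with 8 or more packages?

With 133 packages one could put exactly 7 in each of the 19 delivery trucks, and no delivery truck would reach 8.
Pigeonhole: one more package must land in a delivery truck that already has 7, giving it 8.
So 19 × 7 + 1 = 134 packages are required.

134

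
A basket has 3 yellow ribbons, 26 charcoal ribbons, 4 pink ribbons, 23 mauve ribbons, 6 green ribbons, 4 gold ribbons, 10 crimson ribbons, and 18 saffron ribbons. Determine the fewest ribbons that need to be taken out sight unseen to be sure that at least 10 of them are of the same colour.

By the pigeonhole principle, put each drawn ribbon into a box by colour. The largest draw with every box below 10 takes min(count, 9) from each colour; colours with fewer than 9 contribute all they have.
Σ min(cᵢ, 9) = 3 + 9 + 4 + 9 + 6 + 4 + 9 + 9 = 53.
Draw number 53 + 1 = 54 must push one box to 10.

54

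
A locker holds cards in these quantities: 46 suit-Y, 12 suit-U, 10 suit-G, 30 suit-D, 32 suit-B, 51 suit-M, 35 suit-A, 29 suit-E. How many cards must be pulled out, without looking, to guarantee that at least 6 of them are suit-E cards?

In the worst case for collecting suit-E cards, every non-suit-E card comes out first.
There are 46 + 12 + 10 + 30 + 32 + 51 + 35 = 216 non-suit-E cards altogether.
After those, each further card must be suit-E, so 216 + 6 = 222 draws guarantee 6 suit-E cards.

222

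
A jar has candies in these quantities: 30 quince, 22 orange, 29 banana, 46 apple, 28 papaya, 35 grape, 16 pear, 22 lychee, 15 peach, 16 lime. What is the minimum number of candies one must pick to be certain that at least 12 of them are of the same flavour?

Put each drawn candy into a box by flavour. The largest draw with every box below 12 takes min(count, 11) from each flavour.
Σ min(cᵢ, 11) = 11 + 11 + 11 + 11 + 11 + 11 + 11 + 11 + 11 + 11 = 110.
Draw number 110 + 1 = 111 must push one box to 12.

111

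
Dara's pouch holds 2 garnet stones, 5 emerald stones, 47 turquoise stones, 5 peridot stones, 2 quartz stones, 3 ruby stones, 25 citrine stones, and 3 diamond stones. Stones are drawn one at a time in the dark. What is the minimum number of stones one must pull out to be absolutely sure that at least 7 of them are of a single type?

An adversary could hand out at most 6 stones per type (6 types run out sooner): 2 + 5 + 6 + 5 + 2 + 3 + 6 + 3 = 32 stones and still no type has 7.
By pigeonhole, one more stone lands in a type already at 6, so 33 draws are enough and 32 are not.

33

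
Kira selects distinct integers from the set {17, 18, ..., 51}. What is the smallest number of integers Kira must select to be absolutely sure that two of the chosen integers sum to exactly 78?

24

Group the elements by complementary pair {x, 78−x}: {27,51}, {28,50}, {29,49}, …, giving 12 two-element pairs, the single value 39 (it cannot pair with itself since the integers are distinct), and 10 integers whose partner 78−x falls outside [17,51].
By the pigeonhole principle, treating each of those 23 groups as a pigeonhole, one can pick one integer per group — 23 integers — with no two summing to 78.
The 24th integer lands in an occupied pair, forcing a sum of 78.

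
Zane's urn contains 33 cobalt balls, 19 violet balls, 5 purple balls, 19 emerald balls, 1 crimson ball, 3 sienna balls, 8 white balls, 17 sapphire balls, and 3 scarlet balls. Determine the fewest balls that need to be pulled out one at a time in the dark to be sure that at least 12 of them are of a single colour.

Pigeonhole: the 9 colours are the holes; the balls drawn are the pigeons.
To avoid 12 of any one colour, the worst case takes at most 11 of each colour, or every ball of a colour that has fewer than 11.
That gives 11 + 11 + 5 + 11 + 1 + 3 + 8 + 11 + 3 = 64 balls with no colour reaching 12.
The next ball forces some colour to 12, so 64 + 1 = 65.

65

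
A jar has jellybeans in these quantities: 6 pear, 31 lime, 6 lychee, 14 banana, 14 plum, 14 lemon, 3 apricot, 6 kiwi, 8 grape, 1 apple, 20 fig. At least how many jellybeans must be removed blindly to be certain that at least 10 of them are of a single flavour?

An adversary could hand out at most 9 jellybeans per flavour (6 flavours run out sooner): 6 + 9 + 6 + 9 + 9 + 9 + 3 + 6 + 8 + 1 + 9 = 75 jellybeans and still no flavour has 10.
One more jellybean lands in a flavour already at 9, so 76 draws are enough and 75 are not.

76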